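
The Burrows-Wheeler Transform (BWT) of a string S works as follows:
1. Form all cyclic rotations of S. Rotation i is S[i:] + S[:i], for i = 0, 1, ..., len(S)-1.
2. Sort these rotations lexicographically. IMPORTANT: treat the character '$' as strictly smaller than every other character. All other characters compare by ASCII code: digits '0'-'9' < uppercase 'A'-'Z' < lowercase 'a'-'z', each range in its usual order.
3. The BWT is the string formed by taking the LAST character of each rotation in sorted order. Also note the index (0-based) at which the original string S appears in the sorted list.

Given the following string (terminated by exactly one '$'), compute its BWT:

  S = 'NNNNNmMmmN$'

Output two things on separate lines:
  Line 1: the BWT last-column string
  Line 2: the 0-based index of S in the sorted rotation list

All 11 rotations (rotation i = S[i:]+S[:i]):
  rot[0] = NNNNNmMmmN$
  rot[1] = NNNNmMmmN$N
  rot[2] = NNNmMmmN$NN
  rot[3] = NNmMmmN$NNN
  rot[4] = NmMmmN$NNNN
  rot[5] = mMmmN$NNNNN
  rot[6] = MmmN$NNNNNm
  rot[7] = mmN$NNNNNmM
  rot[8] = mN$NNNNNmMm
  rot[9] = N$NNNNNmMmm
  rot[10] = $NNNNNmMmmN
Sorted (with $ < everything):
  sorted[0] = $NNNNNmMmmN  (last char: 'N')
  sorted[1] = MmmN$NNNNNm  (last char: 'm')
  sorted[2] = N$NNNNNmMmm  (last char: 'm')
  sorted[3] = NNNNNmMmmN$  (last char: '$')
  sorted[4] = NNNNmMmmN$N  (last char: 'N')
  sorted[5] = NNNmMmmN$NN  (last char: 'N')
  sorted[6] = NNmMmmN$NNN  (last char: 'N')
  sorted[7] = NmMmmN$NNNN  (last char: 'N')
  sorted[8] = mMmmN$NNNNN  (last char: 'N')
  sorted[9] = mN$NNNNNmMm  (last char: 'm')
  sorted[10] = mmN$NNNNNmM  (last char: 'M')
Last column: Nmm$NNNNNmM
Original string S is at sorted index 3

Answer: Nmm$NNNNNmM
3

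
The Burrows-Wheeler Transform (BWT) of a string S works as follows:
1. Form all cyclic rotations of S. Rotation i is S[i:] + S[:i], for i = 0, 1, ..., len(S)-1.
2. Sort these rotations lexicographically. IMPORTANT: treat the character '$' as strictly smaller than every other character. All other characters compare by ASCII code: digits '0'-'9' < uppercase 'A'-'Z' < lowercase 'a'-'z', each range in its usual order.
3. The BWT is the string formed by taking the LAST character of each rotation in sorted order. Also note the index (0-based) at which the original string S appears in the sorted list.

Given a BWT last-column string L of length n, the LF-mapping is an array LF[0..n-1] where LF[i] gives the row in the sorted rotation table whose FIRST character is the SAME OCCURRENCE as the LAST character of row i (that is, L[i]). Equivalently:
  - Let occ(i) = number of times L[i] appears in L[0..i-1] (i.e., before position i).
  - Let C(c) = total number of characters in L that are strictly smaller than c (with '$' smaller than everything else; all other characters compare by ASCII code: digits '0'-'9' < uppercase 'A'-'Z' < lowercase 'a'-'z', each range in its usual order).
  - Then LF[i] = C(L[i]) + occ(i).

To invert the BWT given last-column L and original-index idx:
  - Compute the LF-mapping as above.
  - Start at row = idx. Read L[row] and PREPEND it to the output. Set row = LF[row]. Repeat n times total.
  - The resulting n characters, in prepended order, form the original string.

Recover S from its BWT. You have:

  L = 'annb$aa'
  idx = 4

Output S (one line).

Answer: banana$

Derivation:
LF mapping: 1 5 6 4 0 2 3
Walk LF starting at row 4, prepending L[row]:
  step 1: row=4, L[4]='$', prepend. Next row=LF[4]=0
  step 2: row=0, L[0]='a', prepend. Next row=LF[0]=1
  step 3: row=1, L[1]='n', prepend. Next row=LF[1]=5
  step 4: row=5, L[5]='a', prepend. Next row=LF[5]=2
  step 5: row=2, L[2]='n', prepend. Next row=LF[2]=6
  step 6: row=6, L[6]='a', prepend. Next row=LF[6]=3
  step 7: row=3, L[3]='b', prepend. Next row=LF[3]=4
Reversed output: banana$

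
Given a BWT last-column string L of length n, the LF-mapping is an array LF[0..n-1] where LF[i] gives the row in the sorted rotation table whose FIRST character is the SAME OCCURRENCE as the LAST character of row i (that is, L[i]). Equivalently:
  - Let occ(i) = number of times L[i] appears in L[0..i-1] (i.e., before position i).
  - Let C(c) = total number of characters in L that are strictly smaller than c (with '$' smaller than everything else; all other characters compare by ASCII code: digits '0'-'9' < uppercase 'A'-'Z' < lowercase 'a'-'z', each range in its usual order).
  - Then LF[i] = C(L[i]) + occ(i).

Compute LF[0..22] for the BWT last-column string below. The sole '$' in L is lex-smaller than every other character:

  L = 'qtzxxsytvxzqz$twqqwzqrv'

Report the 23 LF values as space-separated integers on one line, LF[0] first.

Char counts: '$':1, 'q':5, 'r':1, 's':1, 't':3, 'v':2, 'w':2, 'x':3, 'y':1, 'z':4
C (first-col start): C('$')=0, C('q')=1, C('r')=6, C('s')=7, C('t')=8, C('v')=11, C('w')=13, C('x')=15, C('y')=18, C('z')=19
L[0]='q': occ=0, LF[0]=C('q')+0=1+0=1
L[1]='t': occ=0, LF[1]=C('t')+0=8+0=8
L[2]='z': occ=0, LF[2]=C('z')+0=19+0=19
L[3]='x': occ=0, LF[3]=C('x')+0=15+0=15
L[4]='x': occ=1, LF[4]=C('x')+1=15+1=16
L[5]='s': occ=0, LF[5]=C('s')+0=7+0=7
L[6]='y': occ=0, LF[6]=C('y')+0=18+0=18
L[7]='t': occ=1, LF[7]=C('t')+1=8+1=9
L[8]='v': occ=0, LF[8]=C('v')+0=11+0=11
L[9]='x': occ=2, LF[9]=C('x')+2=15+2=17
L[10]='z': occ=1, LF[10]=C('z')+1=19+1=20
L[11]='q': occ=1, LF[11]=C('q')+1=1+1=2
L[12]='z': occ=2, LF[12]=C('z')+2=19+2=21
L[13]='$': occ=0, LF[13]=C('$')+0=0+0=0
L[14]='t': occ=2, LF[14]=C('t')+2=8+2=10
L[15]='w': occ=0, LF[15]=C('w')+0=13+0=13
L[16]='q': occ=2, LF[16]=C('q')+2=1+2=3
L[17]='q': occ=3, LF[17]=C('q')+3=1+3=4
L[18]='w': occ=1, LF[18]=C('w')+1=13+1=14
L[19]='z': occ=3, LF[19]=C('z')+3=19+3=22
L[20]='q': occ=4, LF[20]=C('q')+4=1+4=5
L[21]='r': occ=0, LF[21]=C('r')+0=6+0=6
L[22]='v': occ=1, LF[22]=C('v')+1=11+1=12

Answer: 1 8 19 15 16 7 18 9 11 17 20 2 21 0 10 13 3 4 14 22 5 6 12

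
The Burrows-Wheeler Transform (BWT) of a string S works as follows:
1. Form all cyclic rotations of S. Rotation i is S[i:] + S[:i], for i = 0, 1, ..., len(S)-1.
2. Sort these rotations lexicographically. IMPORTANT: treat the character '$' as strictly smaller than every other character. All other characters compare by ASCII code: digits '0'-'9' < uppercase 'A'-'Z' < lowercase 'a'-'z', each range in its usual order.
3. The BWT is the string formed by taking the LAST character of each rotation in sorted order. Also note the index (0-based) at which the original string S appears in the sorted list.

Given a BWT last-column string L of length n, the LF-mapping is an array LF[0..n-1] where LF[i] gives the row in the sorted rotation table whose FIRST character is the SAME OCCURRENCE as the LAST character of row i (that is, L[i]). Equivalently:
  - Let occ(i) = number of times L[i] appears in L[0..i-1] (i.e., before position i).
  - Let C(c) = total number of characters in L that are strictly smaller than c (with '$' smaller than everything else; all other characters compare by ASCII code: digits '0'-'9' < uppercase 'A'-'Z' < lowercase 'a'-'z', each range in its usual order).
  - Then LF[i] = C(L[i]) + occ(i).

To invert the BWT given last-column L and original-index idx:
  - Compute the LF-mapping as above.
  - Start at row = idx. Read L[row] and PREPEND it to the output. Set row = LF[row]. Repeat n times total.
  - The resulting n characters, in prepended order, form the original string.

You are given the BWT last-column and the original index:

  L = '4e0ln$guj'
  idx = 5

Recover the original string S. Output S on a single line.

Answer: jungle04$

Derivation:
LF mapping: 2 3 1 6 7 0 4 8 5
Walk LF starting at row 5, prepending L[row]:
  step 1: row=5, L[5]='$', prepend. Next row=LF[5]=0
  step 2: row=0, L[0]='4', prepend. Next row=LF[0]=2
  step 3: row=2, L[2]='0', prepend. Next row=LF[2]=1
  step 4: row=1, L[1]='e', prepend. Next row=LF[1]=3
  step 5: row=3, L[3]='l', prepend. Next row=LF[3]=6
  step 6: row=6, L[6]='g', prepend. Next row=LF[6]=4
  step 7: row=4, L[4]='n', prepend. Next row=LF[4]=7
  step 8: row=7, L[7]='u', prepend. Next row=LF[7]=8
  step 9: row=8, L[8]='j', prepend. Next row=LF[8]=5
Reversed output: jungle04$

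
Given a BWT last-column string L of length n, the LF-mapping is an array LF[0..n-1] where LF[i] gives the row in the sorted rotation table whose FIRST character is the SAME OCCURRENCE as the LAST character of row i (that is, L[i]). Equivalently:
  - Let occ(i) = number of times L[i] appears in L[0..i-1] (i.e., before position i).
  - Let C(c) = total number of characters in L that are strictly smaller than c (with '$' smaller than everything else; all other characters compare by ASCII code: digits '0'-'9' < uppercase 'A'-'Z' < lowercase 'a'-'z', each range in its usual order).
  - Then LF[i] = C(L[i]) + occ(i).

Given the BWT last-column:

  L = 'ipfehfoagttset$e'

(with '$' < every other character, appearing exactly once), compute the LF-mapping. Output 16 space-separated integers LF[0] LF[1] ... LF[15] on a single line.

Answer: 9 11 5 2 8 6 10 1 7 13 14 12 3 15 0 4

Derivation:
Char counts: '$':1, 'a':1, 'e':3, 'f':2, 'g':1, 'h':1, 'i':1, 'o':1, 'p':1, 's':1, 't':3
C (first-col start): C('$')=0, C('a')=1, C('e')=2, C('f')=5, C('g')=7, C('h')=8, C('i')=9, C('o')=10, C('p')=11, C('s')=12, C('t')=13
L[0]='i': occ=0, LF[0]=C('i')+0=9+0=9
L[1]='p': occ=0, LF[1]=C('p')+0=11+0=11
L[2]='f': occ=0, LF[2]=C('f')+0=5+0=5
L[3]='e': occ=0, LF[3]=C('e')+0=2+0=2
L[4]='h': occ=0, LF[4]=C('h')+0=8+0=8
L[5]='f': occ=1, LF[5]=C('f')+1=5+1=6
L[6]='o': occ=0, LF[6]=C('o')+0=10+0=10
L[7]='a': occ=0, LF[7]=C('a')+0=1+0=1
L[8]='g': occ=0, LF[8]=C('g')+0=7+0=7
L[9]='t': occ=0, LF[9]=C('t')+0=13+0=13
L[10]='t': occ=1, LF[10]=C('t')+1=13+1=14
L[11]='s': occ=0, LF[11]=C('s')+0=12+0=12
L[12]='e': occ=1, LF[12]=C('e')+1=2+1=3
L[13]='t': occ=2, LF[13]=C('t')+2=13+2=15
L[14]='$': occ=0, LF[14]=C('$')+0=0+0=0
L[15]='e': occ=2, LF[15]=C('e')+2=2+2=4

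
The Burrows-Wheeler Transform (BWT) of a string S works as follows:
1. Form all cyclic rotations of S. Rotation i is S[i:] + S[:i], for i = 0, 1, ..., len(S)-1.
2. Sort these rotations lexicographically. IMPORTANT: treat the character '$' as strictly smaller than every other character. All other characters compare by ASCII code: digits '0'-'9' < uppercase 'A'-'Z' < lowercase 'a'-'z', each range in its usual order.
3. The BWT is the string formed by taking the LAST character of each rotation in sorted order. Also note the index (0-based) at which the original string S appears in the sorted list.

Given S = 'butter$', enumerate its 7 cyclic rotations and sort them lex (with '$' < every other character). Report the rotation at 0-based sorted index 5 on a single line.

Answer: tter$bu

Derivation:
All 7 rotations (rotation i = S[i:]+S[:i]):
  rot[0] = butter$
  rot[1] = utter$b
  rot[2] = tter$bu
  rot[3] = ter$but
  rot[4] = er$butt
  rot[5] = r$butte
  rot[6] = $butter
Sorted (with $ < everything):
  sorted[0] = $butter
  sorted[1] = butter$
  sorted[2] = er$butt
  sorted[3] = r$butte
  sorted[4] = ter$but
  sorted[5] = tter$bu
  sorted[6] = utter$b
sorted[5] = tter$bu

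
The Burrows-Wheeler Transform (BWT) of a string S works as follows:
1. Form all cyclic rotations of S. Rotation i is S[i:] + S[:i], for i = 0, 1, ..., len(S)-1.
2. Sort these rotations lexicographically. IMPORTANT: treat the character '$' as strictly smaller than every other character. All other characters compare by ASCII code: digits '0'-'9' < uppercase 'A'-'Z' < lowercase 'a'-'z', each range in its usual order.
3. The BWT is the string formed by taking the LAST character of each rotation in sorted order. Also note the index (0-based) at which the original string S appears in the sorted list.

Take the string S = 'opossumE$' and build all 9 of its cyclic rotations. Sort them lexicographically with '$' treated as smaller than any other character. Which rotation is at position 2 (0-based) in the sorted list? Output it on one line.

Answer: mE$opossu

Derivation:
All 9 rotations (rotation i = S[i:]+S[:i]):
  rot[0] = opossumE$
  rot[1] = possumE$o
  rot[2] = ossumE$op
  rot[3] = ssumE$opo
  rot[4] = sumE$opos
  rot[5] = umE$oposs
  rot[6] = mE$opossu
  rot[7] = E$opossum
  rot[8] = $opossumE
Sorted (with $ < everything):
  sorted[0] = $opossumE
  sorted[1] = E$opossum
  sorted[2] = mE$opossu
  sorted[3] = opossumE$
  sorted[4] = ossumE$op
  sorted[5] = possumE$o
  sorted[6] = ssumE$opo
  sorted[7] = sumE$opos
  sorted[8] = umE$oposs
sorted[2] = mE$opossu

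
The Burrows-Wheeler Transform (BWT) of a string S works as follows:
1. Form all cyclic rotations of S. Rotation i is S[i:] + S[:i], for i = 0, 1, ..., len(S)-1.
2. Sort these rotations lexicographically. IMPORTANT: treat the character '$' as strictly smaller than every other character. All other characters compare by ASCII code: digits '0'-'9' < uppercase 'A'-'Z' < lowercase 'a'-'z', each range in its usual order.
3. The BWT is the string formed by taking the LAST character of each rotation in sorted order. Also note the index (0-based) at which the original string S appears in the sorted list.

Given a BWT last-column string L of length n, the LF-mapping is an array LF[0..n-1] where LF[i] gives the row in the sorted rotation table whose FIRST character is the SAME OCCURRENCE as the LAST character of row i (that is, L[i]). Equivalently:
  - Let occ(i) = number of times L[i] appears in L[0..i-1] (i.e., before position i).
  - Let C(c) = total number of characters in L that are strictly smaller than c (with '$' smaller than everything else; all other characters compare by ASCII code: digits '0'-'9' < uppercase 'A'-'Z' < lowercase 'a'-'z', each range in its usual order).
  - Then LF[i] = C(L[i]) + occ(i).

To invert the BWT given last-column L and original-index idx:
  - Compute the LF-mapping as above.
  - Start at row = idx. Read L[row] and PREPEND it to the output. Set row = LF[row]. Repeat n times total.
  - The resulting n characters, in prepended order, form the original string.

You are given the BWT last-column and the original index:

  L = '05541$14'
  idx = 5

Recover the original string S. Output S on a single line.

LF mapping: 1 6 7 4 2 0 3 5
Walk LF starting at row 5, prepending L[row]:
  step 1: row=5, L[5]='$', prepend. Next row=LF[5]=0
  step 2: row=0, L[0]='0', prepend. Next row=LF[0]=1
  step 3: row=1, L[1]='5', prepend. Next row=LF[1]=6
  step 4: row=6, L[6]='1', prepend. Next row=LF[6]=3
  step 5: row=3, L[3]='4', prepend. Next row=LF[3]=4
  step 6: row=4, L[4]='1', prepend. Next row=LF[4]=2
  step 7: row=2, L[2]='5', prepend. Next row=LF[2]=7
  step 8: row=7, L[7]='4', prepend. Next row=LF[7]=5
Reversed output: 4514150$

Answer: 4514150$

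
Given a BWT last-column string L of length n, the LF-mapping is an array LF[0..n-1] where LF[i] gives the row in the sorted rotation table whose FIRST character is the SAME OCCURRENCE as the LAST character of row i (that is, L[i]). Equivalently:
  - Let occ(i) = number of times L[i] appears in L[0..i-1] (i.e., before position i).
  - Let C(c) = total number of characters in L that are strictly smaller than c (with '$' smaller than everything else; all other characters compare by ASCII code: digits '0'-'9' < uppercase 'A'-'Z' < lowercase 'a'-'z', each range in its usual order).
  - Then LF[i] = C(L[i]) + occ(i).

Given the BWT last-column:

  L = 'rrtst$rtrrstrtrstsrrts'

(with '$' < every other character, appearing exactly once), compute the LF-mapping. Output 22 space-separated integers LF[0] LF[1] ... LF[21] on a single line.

Answer: 1 2 15 10 16 0 3 17 4 5 11 18 6 19 7 12 20 13 8 9 21 14

Derivation:
Char counts: '$':1, 'r':9, 's':5, 't':7
C (first-col start): C('$')=0, C('r')=1, C('s')=10, C('t')=15
L[0]='r': occ=0, LF[0]=C('r')+0=1+0=1
L[1]='r': occ=1, LF[1]=C('r')+1=1+1=2
L[2]='t': occ=0, LF[2]=C('t')+0=15+0=15
L[3]='s': occ=0, LF[3]=C('s')+0=10+0=10
L[4]='t': occ=1, LF[4]=C('t')+1=15+1=16
L[5]='$': occ=0, LF[5]=C('$')+0=0+0=0
L[6]='r': occ=2, LF[6]=C('r')+2=1+2=3
L[7]='t': occ=2, LF[7]=C('t')+2=15+2=17
L[8]='r': occ=3, LF[8]=C('r')+3=1+3=4
L[9]='r': occ=4, LF[9]=C('r')+4=1+4=5
L[10]='s': occ=1, LF[10]=C('s')+1=10+1=11
L[11]='t': occ=3, LF[11]=C('t')+3=15+3=18
L[12]='r': occ=5, LF[12]=C('r')+5=1+5=6
L[13]='t': occ=4, LF[13]=C('t')+4=15+4=19
L[14]='r': occ=6, LF[14]=C('r')+6=1+6=7
L[15]='s': occ=2, LF[15]=C('s')+2=10+2=12
L[16]='t': occ=5, LF[16]=C('t')+5=15+5=20
L[17]='s': occ=3, LF[17]=C('s')+3=10+3=13
L[18]='r': occ=7, LF[18]=C('r')+7=1+7=8
L[19]='r': occ=8, LF[19]=C('r')+8=1+8=9
L[20]='t': occ=6, LF[20]=C('t')+6=15+6=21
L[21]='s': occ=4, LF[21]=C('s')+4=10+4=14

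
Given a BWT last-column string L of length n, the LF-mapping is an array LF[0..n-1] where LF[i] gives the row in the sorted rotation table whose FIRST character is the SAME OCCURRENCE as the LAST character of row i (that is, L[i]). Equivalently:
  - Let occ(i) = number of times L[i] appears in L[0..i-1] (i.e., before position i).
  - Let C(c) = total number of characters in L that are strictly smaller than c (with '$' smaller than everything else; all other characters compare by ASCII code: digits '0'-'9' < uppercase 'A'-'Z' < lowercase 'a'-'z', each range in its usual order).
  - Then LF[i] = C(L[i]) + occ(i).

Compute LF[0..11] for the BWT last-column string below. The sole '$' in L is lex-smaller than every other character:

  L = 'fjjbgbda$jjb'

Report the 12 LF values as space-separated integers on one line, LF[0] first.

Char counts: '$':1, 'a':1, 'b':3, 'd':1, 'f':1, 'g':1, 'j':4
C (first-col start): C('$')=0, C('a')=1, C('b')=2, C('d')=5, C('f')=6, C('g')=7, C('j')=8
L[0]='f': occ=0, LF[0]=C('f')+0=6+0=6
L[1]='j': occ=0, LF[1]=C('j')+0=8+0=8
L[2]='j': occ=1, LF[2]=C('j')+1=8+1=9
L[3]='b': occ=0, LF[3]=C('b')+0=2+0=2
L[4]='g': occ=0, LF[4]=C('g')+0=7+0=7
L[5]='b': occ=1, LF[5]=C('b')+1=2+1=3
L[6]='d': occ=0, LF[6]=C('d')+0=5+0=5
L[7]='a': occ=0, LF[7]=C('a')+0=1+0=1
L[8]='$': occ=0, LF[8]=C('$')+0=0+0=0
L[9]='j': occ=2, LF[9]=C('j')+2=8+2=10
L[10]='j': occ=3, LF[10]=C('j')+3=8+3=11
L[11]='b': occ=2, LF[11]=C('b')+2=2+2=4

Answer: 6 8 9 2 7 3 5 1 0 10 11 4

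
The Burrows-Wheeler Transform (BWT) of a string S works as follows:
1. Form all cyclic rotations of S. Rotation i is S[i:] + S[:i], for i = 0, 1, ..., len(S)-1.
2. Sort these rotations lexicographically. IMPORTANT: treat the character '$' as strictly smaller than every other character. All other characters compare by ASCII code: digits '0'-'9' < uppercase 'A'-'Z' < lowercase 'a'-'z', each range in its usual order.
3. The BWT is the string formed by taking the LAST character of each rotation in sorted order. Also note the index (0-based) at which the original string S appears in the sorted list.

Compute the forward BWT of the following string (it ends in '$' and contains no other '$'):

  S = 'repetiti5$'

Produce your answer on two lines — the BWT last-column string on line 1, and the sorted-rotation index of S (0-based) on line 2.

Answer: 5irptte$ie
7

Derivation:
All 10 rotations (rotation i = S[i:]+S[:i]):
  rot[0] = repetiti5$
  rot[1] = epetiti5$r
  rot[2] = petiti5$re
  rot[3] = etiti5$rep
  rot[4] = titi5$repe
  rot[5] = iti5$repet
  rot[6] = ti5$repeti
  rot[7] = i5$repetit
  rot[8] = 5$repetiti
  rot[9] = $repetiti5
Sorted (with $ < everything):
  sorted[0] = $repetiti5  (last char: '5')
  sorted[1] = 5$repetiti  (last char: 'i')
  sorted[2] = epetiti5$r  (last char: 'r')
  sorted[3] = etiti5$rep  (last char: 'p')
  sorted[4] = i5$repetit  (last char: 't')
  sorted[5] = iti5$repet  (last char: 't')
  sorted[6] = petiti5$re  (last char: 'e')
  sorted[7] = repetiti5$  (last char: '$')
  sorted[8] = ti5$repeti  (last char: 'i')
  sorted[9] = titi5$repe  (last char: 'e')
Last column: 5irptte$ie
Original string S is at sorted index 7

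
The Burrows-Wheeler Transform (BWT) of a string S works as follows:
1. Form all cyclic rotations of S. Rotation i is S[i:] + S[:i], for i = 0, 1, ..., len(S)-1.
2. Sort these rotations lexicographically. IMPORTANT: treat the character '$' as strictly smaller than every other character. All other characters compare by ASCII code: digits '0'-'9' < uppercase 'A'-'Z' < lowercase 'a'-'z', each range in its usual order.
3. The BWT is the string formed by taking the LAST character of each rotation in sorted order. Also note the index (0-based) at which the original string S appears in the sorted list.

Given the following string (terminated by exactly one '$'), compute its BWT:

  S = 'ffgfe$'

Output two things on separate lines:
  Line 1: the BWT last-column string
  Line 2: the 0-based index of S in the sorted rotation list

Answer: efg$ff
3

Derivation:
All 6 rotations (rotation i = S[i:]+S[:i]):
  rot[0] = ffgfe$
  rot[1] = fgfe$f
  rot[2] = gfe$ff
  rot[3] = fe$ffg
  rot[4] = e$ffgf
  rot[5] = $ffgfe
Sorted (with $ < everything):
  sorted[0] = $ffgfe  (last char: 'e')
  sorted[1] = e$ffgf  (last char: 'f')
  sorted[2] = fe$ffg  (last char: 'g')
  sorted[3] = ffgfe$  (last char: '$')
  sorted[4] = fgfe$f  (last char: 'f')
  sorted[5] = gfe$ff  (last char: 'f')
Last column: efg$ff
Original string S is at sorted index 3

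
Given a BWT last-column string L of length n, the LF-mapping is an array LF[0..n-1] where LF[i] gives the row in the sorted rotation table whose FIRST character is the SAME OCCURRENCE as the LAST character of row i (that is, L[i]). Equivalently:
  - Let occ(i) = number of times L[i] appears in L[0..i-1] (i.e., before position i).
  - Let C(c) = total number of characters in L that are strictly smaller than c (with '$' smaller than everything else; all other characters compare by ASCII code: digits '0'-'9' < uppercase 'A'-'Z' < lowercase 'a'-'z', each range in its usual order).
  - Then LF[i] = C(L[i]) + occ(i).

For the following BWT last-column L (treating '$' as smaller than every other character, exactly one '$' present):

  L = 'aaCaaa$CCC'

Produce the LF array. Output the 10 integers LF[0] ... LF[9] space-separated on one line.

Char counts: '$':1, 'C':4, 'a':5
C (first-col start): C('$')=0, C('C')=1, C('a')=5
L[0]='a': occ=0, LF[0]=C('a')+0=5+0=5
L[1]='a': occ=1, LF[1]=C('a')+1=5+1=6
L[2]='C': occ=0, LF[2]=C('C')+0=1+0=1
L[3]='a': occ=2, LF[3]=C('a')+2=5+2=7
L[4]='a': occ=3, LF[4]=C('a')+3=5+3=8
L[5]='a': occ=4, LF[5]=C('a')+4=5+4=9
L[6]='$': occ=0, LF[6]=C('$')+0=0+0=0
L[7]='C': occ=1, LF[7]=C('C')+1=1+1=2
L[8]='C': occ=2, LF[8]=C('C')+2=1+2=3
L[9]='C': occ=3, LF[9]=C('C')+3=1+3=4

Answer: 5 6 1 7 8 9 0 2 3 4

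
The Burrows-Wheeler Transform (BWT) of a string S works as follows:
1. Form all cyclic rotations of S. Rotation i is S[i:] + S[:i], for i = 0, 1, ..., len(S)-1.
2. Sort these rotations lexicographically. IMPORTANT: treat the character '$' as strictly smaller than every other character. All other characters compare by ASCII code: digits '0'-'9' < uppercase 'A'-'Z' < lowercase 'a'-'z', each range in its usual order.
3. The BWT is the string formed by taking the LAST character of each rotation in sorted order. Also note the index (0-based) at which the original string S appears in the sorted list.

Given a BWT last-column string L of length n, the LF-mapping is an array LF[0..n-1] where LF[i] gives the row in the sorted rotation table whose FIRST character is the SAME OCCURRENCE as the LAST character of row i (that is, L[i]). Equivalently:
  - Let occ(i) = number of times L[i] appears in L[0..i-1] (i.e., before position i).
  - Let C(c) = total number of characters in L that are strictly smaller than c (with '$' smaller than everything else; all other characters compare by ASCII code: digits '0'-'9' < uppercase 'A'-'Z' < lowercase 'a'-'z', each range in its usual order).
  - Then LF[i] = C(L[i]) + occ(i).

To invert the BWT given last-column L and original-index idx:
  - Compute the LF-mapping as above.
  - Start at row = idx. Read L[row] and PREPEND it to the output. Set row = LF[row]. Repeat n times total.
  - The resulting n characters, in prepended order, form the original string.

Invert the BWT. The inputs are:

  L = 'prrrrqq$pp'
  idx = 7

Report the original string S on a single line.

LF mapping: 1 6 7 8 9 4 5 0 2 3
Walk LF starting at row 7, prepending L[row]:
  step 1: row=7, L[7]='$', prepend. Next row=LF[7]=0
  step 2: row=0, L[0]='p', prepend. Next row=LF[0]=1
  step 3: row=1, L[1]='r', prepend. Next row=LF[1]=6
  step 4: row=6, L[6]='q', prepend. Next row=LF[6]=5
  step 5: row=5, L[5]='q', prepend. Next row=LF[5]=4
  step 6: row=4, L[4]='r', prepend. Next row=LF[4]=9
  step 7: row=9, L[9]='p', prepend. Next row=LF[9]=3
  step 8: row=3, L[3]='r', prepend. Next row=LF[3]=8
  step 9: row=8, L[8]='p', prepend. Next row=LF[8]=2
  step 10: row=2, L[2]='r', prepend. Next row=LF[2]=7
Reversed output: rprprqqrp$

Answer: rprprqqrp$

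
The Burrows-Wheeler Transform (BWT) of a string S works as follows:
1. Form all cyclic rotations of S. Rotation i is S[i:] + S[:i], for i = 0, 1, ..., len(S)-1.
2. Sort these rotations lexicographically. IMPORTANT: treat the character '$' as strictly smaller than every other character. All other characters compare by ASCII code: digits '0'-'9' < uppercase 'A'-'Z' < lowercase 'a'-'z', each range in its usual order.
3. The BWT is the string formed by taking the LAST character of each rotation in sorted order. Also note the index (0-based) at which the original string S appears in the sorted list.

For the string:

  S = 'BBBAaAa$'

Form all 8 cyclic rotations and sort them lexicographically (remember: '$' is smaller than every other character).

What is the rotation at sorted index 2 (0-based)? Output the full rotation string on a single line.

Answer: AaAa$BBB

Derivation:
All 8 rotations (rotation i = S[i:]+S[:i]):
  rot[0] = BBBAaAa$
  rot[1] = BBAaAa$B
  rot[2] = BAaAa$BB
  rot[3] = AaAa$BBB
  rot[4] = aAa$BBBA
  rot[5] = Aa$BBBAa
  rot[6] = a$BBBAaA
  rot[7] = $BBBAaAa
Sorted (with $ < everything):
  sorted[0] = $BBBAaAa
  sorted[1] = Aa$BBBAa
  sorted[2] = AaAa$BBB
  sorted[3] = BAaAa$BB
  sorted[4] = BBAaAa$B
  sorted[5] = BBBAaAa$
  sorted[6] = a$BBBAaA
  sorted[7] = aAa$BBBA
sorted[2] = AaAa$BBB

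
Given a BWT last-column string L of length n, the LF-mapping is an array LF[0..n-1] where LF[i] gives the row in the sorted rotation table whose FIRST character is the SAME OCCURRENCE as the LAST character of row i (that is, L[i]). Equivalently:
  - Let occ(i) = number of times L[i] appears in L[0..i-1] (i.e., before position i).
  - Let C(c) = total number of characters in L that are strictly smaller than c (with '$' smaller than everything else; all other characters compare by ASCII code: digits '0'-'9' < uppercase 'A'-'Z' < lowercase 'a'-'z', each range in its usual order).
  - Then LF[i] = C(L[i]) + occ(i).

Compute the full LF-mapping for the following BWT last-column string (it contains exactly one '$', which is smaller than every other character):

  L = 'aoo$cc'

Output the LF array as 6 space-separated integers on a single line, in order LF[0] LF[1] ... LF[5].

Answer: 1 4 5 0 2 3

Derivation:
Char counts: '$':1, 'a':1, 'c':2, 'o':2
C (first-col start): C('$')=0, C('a')=1, C('c')=2, C('o')=4
L[0]='a': occ=0, LF[0]=C('a')+0=1+0=1
L[1]='o': occ=0, LF[1]=C('o')+0=4+0=4
L[2]='o': occ=1, LF[2]=C('o')+1=4+1=5
L[3]='$': occ=0, LF[3]=C('$')+0=0+0=0
L[4]='c': occ=0, LF[4]=C('c')+0=2+0=2
L[5]='c': occ=1, LF[5]=C('c')+1=2+1=3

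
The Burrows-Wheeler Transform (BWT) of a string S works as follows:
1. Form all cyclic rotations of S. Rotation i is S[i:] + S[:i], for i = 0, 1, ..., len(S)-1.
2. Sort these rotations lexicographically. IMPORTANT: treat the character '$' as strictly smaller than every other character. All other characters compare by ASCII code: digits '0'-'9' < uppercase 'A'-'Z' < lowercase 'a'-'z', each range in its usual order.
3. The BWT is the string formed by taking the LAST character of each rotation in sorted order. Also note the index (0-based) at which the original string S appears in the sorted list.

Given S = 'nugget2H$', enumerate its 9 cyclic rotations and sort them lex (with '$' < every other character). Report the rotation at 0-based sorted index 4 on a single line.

Answer: get2H$nug

Derivation:
All 9 rotations (rotation i = S[i:]+S[:i]):
  rot[0] = nugget2H$
  rot[1] = ugget2H$n
  rot[2] = gget2H$nu
  rot[3] = get2H$nug
  rot[4] = et2H$nugg
  rot[5] = t2H$nugge
  rot[6] = 2H$nugget
  rot[7] = H$nugget2
  rot[8] = $nugget2H
Sorted (with $ < everything):
  sorted[0] = $nugget2H
  sorted[1] = 2H$nugget
  sorted[2] = H$nugget2
  sorted[3] = et2H$nugg
  sorted[4] = get2H$nug
  sorted[5] = gget2H$nu
  sorted[6] = nugget2H$
  sorted[7] = t2H$nugge
  sorted[8] = ugget2H$n
sorted[4] = get2H$nug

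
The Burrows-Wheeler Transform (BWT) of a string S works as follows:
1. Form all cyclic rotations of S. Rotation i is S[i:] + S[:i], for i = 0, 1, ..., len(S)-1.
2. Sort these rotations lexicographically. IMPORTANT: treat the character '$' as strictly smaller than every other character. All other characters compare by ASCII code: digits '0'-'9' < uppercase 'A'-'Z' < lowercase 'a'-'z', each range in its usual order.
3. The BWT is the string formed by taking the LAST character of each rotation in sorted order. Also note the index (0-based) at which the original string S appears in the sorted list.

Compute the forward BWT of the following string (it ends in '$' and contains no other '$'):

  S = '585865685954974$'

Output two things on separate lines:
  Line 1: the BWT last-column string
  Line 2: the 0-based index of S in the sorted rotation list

Answer: 47596$8885956554
5

Derivation:
All 16 rotations (rotation i = S[i:]+S[:i]):
  rot[0] = 585865685954974$
  rot[1] = 85865685954974$5
  rot[2] = 5865685954974$58
  rot[3] = 865685954974$585
  rot[4] = 65685954974$5858
  rot[5] = 5685954974$58586
  rot[6] = 685954974$585865
  rot[7] = 85954974$5858656
  rot[8] = 5954974$58586568
  rot[9] = 954974$585865685
  rot[10] = 54974$5858656859
  rot[11] = 4974$58586568595
  rot[12] = 974$585865685954
  rot[13] = 74$5858656859549
  rot[14] = 4$58586568595497
  rot[15] = $585865685954974
Sorted (with $ < everything):
  sorted[0] = $585865685954974  (last char: '4')
  sorted[1] = 4$58586568595497  (last char: '7')
  sorted[2] = 4974$58586568595  (last char: '5')
  sorted[3] = 54974$5858656859  (last char: '9')
  sorted[4] = 5685954974$58586  (last char: '6')
  sorted[5] = 585865685954974$  (last char: '$')
  sorted[6] = 5865685954974$58  (last char: '8')
  sorted[7] = 5954974$58586568  (last char: '8')
  sorted[8] = 65685954974$5858  (last char: '8')
  sorted[9] = 685954974$585865  (last char: '5')
  sorted[10] = 74$5858656859549  (last char: '9')
  sorted[11] = 85865685954974$5  (last char: '5')
  sorted[12] = 85954974$5858656  (last char: '6')
  sorted[13] = 865685954974$585  (last char: '5')
  sorted[14] = 954974$585865685  (last char: '5')
  sorted[15] = 974$585865685954  (last char: '4')
Last column: 47596$8885956554
Original string S is at sorted index 5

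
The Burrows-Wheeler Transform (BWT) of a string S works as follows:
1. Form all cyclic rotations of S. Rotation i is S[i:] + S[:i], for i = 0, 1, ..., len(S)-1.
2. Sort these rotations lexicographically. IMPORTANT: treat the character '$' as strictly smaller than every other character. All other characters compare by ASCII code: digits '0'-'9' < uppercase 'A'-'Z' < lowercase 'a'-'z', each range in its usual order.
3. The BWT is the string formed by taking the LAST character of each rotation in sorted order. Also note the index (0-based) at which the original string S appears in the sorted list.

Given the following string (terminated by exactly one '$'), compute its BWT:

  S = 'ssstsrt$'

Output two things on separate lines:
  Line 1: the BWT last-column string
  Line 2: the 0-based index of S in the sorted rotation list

Answer: tst$ssrs
3

Derivation:
All 8 rotations (rotation i = S[i:]+S[:i]):
  rot[0] = ssstsrt$
  rot[1] = sstsrt$s
  rot[2] = stsrt$ss
  rot[3] = tsrt$sss
  rot[4] = srt$ssst
  rot[5] = rt$sssts
  rot[6] = t$ssstsr
  rot[7] = $ssstsrt
Sorted (with $ < everything):
  sorted[0] = $ssstsrt  (last char: 't')
  sorted[1] = rt$sssts  (last char: 's')
  sorted[2] = srt$ssst  (last char: 't')
  sorted[3] = ssstsrt$  (last char: '$')
  sorted[4] = sstsrt$s  (last char: 's')
  sorted[5] = stsrt$ss  (last char: 's')
  sorted[6] = t$ssstsr  (last char: 'r')
  sorted[7] = tsrt$sss  (last char: 's')
Last column: tst$ssrs
Original string S is at sorted index 3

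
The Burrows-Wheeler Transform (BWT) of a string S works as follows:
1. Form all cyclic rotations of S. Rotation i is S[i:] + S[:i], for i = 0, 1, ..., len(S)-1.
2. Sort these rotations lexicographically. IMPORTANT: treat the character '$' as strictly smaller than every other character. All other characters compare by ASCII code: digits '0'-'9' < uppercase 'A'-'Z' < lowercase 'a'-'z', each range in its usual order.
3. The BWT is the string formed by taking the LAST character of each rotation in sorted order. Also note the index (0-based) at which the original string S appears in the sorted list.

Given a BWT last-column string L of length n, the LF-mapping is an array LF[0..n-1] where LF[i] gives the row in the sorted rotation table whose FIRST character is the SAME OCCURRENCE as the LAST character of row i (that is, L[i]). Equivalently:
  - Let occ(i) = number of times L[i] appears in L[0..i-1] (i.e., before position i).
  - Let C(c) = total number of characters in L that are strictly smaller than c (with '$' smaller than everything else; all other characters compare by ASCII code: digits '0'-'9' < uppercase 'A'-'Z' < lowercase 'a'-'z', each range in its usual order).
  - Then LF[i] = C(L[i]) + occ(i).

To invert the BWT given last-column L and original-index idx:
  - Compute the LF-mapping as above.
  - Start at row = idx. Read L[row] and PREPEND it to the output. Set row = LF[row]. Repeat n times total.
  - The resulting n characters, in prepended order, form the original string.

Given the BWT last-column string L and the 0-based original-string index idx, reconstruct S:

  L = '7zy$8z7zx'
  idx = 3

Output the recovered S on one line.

Answer: 8xzzy7z7$

Derivation:
LF mapping: 1 6 5 0 3 7 2 8 4
Walk LF starting at row 3, prepending L[row]:
  step 1: row=3, L[3]='$', prepend. Next row=LF[3]=0
  step 2: row=0, L[0]='7', prepend. Next row=LF[0]=1
  step 3: row=1, L[1]='z', prepend. Next row=LF[1]=6
  step 4: row=6, L[6]='7', prepend. Next row=LF[6]=2
  step 5: row=2, L[2]='y', prepend. Next row=LF[2]=5
  step 6: row=5, L[5]='z', prepend. Next row=LF[5]=7
  step 7: row=7, L[7]='z', prepend. Next row=LF[7]=8
  step 8: row=8, L[8]='x', prepend. Next row=LF[8]=4
  step 9: row=4, L[4]='8', prepend. Next row=LF[4]=3
Reversed output: 8xzzy7z7$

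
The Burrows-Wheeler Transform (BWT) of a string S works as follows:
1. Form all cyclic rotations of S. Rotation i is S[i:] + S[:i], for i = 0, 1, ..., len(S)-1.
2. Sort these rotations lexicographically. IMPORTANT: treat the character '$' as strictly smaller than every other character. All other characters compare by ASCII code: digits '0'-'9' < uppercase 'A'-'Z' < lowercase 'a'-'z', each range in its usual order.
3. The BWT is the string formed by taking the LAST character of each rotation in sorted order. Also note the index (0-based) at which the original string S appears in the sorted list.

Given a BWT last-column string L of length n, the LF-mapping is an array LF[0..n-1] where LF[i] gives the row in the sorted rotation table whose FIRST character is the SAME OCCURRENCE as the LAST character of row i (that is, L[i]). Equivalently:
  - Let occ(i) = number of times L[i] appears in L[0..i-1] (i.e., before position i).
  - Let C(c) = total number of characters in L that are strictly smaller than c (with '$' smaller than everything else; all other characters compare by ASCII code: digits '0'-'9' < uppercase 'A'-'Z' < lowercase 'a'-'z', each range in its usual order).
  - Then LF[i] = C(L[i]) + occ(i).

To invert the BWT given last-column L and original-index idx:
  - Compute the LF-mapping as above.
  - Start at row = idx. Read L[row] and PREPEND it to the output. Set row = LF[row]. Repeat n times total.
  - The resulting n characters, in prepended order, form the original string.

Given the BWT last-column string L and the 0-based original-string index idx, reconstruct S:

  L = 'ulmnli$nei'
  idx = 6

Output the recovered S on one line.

Answer: millenniu$

Derivation:
LF mapping: 9 4 6 7 5 2 0 8 1 3
Walk LF starting at row 6, prepending L[row]:
  step 1: row=6, L[6]='$', prepend. Next row=LF[6]=0
  step 2: row=0, L[0]='u', prepend. Next row=LF[0]=9
  step 3: row=9, L[9]='i', prepend. Next row=LF[9]=3
  step 4: row=3, L[3]='n', prepend. Next row=LF[3]=7
  step 5: row=7, L[7]='n', prepend. Next row=LF[7]=8
  step 6: row=8, L[8]='e', prepend. Next row=LF[8]=1
  step 7: row=1, L[1]='l', prepend. Next row=LF[1]=4
  step 8: row=4, L[4]='l', prepend. Next row=LF[4]=5
  step 9: row=5, L[5]='i', prepend. Next row=LF[5]=2
  step 10: row=2, L[2]='m', prepend. Next row=LF[2]=6
Reversed output: millenniu$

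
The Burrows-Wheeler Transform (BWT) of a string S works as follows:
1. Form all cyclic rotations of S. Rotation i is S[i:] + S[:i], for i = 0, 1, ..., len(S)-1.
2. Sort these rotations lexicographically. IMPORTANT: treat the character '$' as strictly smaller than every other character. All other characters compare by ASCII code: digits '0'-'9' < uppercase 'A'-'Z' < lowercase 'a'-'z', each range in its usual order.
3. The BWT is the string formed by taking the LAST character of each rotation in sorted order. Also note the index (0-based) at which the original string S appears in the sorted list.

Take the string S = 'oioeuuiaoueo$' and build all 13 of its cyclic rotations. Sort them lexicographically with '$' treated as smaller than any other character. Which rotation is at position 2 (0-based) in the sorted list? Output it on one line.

Answer: eo$oioeuuiaou

Derivation:
All 13 rotations (rotation i = S[i:]+S[:i]):
  rot[0] = oioeuuiaoueo$
  rot[1] = ioeuuiaoueo$o
  rot[2] = oeuuiaoueo$oi
  rot[3] = euuiaoueo$oio
  rot[4] = uuiaoueo$oioe
  rot[5] = uiaoueo$oioeu
  rot[6] = iaoueo$oioeuu
  rot[7] = aoueo$oioeuui
  rot[8] = oueo$oioeuuia
  rot[9] = ueo$oioeuuiao
  rot[10] = eo$oioeuuiaou
  rot[11] = o$oioeuuiaoue
  rot[12] = $oioeuuiaoueo
Sorted (with $ < everything):
  sorted[0] = $oioeuuiaoueo
  sorted[1] = aoueo$oioeuui
  sorted[2] = eo$oioeuuiaou
  sorted[3] = euuiaoueo$oio
  sorted[4] = iaoueo$oioeuu
  sorted[5] = ioeuuiaoueo$o
  sorted[6] = o$oioeuuiaoue
  sorted[7] = oeuuiaoueo$oi
  sorted[8] = oioeuuiaoueo$
  sorted[9] = oueo$oioeuuia
  sorted[10] = ueo$oioeuuiao
  sorted[11] = uiaoueo$oioeu
  sorted[12] = uuiaoueo$oioe
sorted[2] = eo$oioeuuiaou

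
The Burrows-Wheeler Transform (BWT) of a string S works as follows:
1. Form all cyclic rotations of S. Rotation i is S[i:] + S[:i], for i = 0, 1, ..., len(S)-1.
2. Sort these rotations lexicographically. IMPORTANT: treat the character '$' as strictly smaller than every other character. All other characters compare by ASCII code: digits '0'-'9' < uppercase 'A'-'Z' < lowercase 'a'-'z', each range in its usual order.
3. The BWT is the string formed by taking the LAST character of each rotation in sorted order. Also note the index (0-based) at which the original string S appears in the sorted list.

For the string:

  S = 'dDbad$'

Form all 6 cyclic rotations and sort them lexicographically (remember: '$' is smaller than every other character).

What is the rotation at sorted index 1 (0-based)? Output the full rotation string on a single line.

All 6 rotations (rotation i = S[i:]+S[:i]):
  rot[0] = dDbad$
  rot[1] = Dbad$d
  rot[2] = bad$dD
  rot[3] = ad$dDb
  rot[4] = d$dDba
  rot[5] = $dDbad
Sorted (with $ < everything):
  sorted[0] = $dDbad
  sorted[1] = Dbad$d
  sorted[2] = ad$dDb
  sorted[3] = bad$dD
  sorted[4] = d$dDba
  sorted[5] = dDbad$
sorted[1] = Dbad$d

Answer: Dbad$d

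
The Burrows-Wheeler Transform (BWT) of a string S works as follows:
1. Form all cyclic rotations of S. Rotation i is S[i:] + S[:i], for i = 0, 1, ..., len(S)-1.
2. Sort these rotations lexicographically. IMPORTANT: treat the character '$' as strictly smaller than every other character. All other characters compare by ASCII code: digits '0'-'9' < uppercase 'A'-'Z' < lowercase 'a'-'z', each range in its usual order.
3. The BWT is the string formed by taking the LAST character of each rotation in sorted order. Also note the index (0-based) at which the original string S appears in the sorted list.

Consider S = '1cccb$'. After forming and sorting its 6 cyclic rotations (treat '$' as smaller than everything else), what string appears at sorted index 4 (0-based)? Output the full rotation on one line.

All 6 rotations (rotation i = S[i:]+S[:i]):
  rot[0] = 1cccb$
  rot[1] = cccb$1
  rot[2] = ccb$1c
  rot[3] = cb$1cc
  rot[4] = b$1ccc
  rot[5] = $1cccb
Sorted (with $ < everything):
  sorted[0] = $1cccb
  sorted[1] = 1cccb$
  sorted[2] = b$1ccc
  sorted[3] = cb$1cc
  sorted[4] = ccb$1c
  sorted[5] = cccb$1
sorted[4] = ccb$1c

Answer: ccb$1c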